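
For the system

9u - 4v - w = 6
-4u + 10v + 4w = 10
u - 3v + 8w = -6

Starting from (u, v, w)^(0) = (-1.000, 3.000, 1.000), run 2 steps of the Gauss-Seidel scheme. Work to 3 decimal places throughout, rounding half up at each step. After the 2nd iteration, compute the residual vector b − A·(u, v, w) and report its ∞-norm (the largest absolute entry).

Iteration 1:
  u = (6 - (-4)·3.000 - (-1)·1.000) / (9) = 2.111
  v = (10 - (-4)·2.111 - (4)·1.000) / (10) = 1.444
  w = (-6 - (1)·2.111 - (-3)·1.444) / (8) = -0.472
Iteration 2:
  u = (6 - (-4)·1.444 - (-1)·-0.472) / (9) = 1.256
  v = (10 - (-4)·1.256 - (4)·-0.472) / (10) = 1.691
  w = (-6 - (1)·1.256 - (-3)·1.691) / (8) = -0.273
Residual b − A·x = (1.187, -0.794, 0.001); ∞-norm = 1.187

1.187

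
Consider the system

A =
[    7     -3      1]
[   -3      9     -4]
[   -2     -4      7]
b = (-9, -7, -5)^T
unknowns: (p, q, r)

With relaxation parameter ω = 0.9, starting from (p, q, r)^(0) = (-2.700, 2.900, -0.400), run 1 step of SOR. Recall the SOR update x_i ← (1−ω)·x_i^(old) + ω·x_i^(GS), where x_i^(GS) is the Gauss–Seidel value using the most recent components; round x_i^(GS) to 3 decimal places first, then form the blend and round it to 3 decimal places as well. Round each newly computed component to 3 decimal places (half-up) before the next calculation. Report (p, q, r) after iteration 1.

Iteration 1:
  p: GS value = (-9 - (-3)·2.900 - (1)·-0.400) / (7) = 0.014;  p ← (1−ω)·-2.700 + ω·0.014 = -0.257
  q: GS value = (-7 - (-3)·-0.257 - (-4)·-0.400) / (9) = -1.041;  q ← (1−ω)·2.900 + ω·-1.041 = -0.647
  r: GS value = (-5 - (-2)·-0.257 - (-4)·-0.647) / (7) = -1.157;  r ← (1−ω)·-0.400 + ω·-1.157 = -1.081

(-0.257, -0.647, -1.081)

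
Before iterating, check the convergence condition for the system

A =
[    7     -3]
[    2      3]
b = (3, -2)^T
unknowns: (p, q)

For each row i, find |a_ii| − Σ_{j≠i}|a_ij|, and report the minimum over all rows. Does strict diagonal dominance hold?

row 1: |7| − (3) = 4
row 2: |3| − (2) = 1
minimum over rows = 1 → strictly diagonally dominant (convergence guaranteed)

1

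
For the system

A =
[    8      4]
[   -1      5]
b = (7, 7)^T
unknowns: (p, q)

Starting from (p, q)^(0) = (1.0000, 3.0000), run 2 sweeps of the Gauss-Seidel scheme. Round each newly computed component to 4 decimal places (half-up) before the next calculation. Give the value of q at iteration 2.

Iteration 1:
  p = (7 - (4)·3.0000) / (8) = -0.6250
  q = (7 - (-1)·-0.6250) / (5) = 1.2750
Iteration 2:
  p = (7 - (4)·1.2750) / (8) = 0.2375
  q = (7 - (-1)·0.2375) / (5) = 1.4475

1.4475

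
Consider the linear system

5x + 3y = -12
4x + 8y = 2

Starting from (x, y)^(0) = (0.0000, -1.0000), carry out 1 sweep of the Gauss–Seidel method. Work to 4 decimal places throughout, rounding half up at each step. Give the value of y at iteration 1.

Iteration 1:
  x = (-12 - (3)·-1.0000) / (5) = -1.8000
  y = (2 - (4)·-1.8000) / (8) = 1.1500

1.1500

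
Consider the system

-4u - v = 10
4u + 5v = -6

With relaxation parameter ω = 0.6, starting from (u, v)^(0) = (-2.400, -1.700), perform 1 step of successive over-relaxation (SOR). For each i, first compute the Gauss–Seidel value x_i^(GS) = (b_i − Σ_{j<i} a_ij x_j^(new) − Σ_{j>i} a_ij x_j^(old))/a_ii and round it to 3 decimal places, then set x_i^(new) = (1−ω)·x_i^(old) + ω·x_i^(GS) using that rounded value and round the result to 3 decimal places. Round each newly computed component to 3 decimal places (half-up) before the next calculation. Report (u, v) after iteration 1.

(-2.205, -0.342)

Iteration 1:
  u: GS value = (10 - (-1)·-1.700) / (-4) = -2.075;  u ← (1−ω)·-2.400 + ω·-2.075 = -2.205
  v: GS value = (-6 - (4)·-2.205) / (5) = 0.564;  v ← (1−ω)·-1.700 + ω·0.564 = -0.342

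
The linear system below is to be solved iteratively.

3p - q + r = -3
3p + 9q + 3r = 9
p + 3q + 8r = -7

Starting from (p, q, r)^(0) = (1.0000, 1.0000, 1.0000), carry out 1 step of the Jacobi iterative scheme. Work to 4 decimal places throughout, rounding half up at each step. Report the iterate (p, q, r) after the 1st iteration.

Iteration 1:
  p = (-3 - (-1)·1.0000 - (1)·1.0000) / (3) = -1.0000
  q = (9 - (3)·1.0000 - (3)·1.0000) / (9) = 0.3333
  r = (-7 - (1)·1.0000 - (3)·1.0000) / (8) = -1.3750

(-1.0000, 0.3333, -1.3750)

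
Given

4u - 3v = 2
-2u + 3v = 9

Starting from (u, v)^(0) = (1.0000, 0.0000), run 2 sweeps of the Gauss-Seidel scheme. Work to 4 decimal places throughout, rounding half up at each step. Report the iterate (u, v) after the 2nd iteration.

Iteration 1:
  u = (2 - (-3)·0.0000) / (4) = 0.5000
  v = (9 - (-2)·0.5000) / (3) = 3.3333
Iteration 2:
  u = (2 - (-3)·3.3333) / (4) = 3.0000
  v = (9 - (-2)·3.0000) / (3) = 5.0000

(3.0000, 5.0000)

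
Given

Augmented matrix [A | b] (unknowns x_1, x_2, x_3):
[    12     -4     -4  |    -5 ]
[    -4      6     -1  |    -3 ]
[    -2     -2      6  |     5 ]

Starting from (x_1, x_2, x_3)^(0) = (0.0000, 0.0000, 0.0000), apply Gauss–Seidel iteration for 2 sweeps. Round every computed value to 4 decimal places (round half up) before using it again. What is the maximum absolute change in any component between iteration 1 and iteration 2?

Iteration 1:
  x_1 = (-5 - (-4)·0.0000 - (-4)·0.0000) / (12) = -0.4167
  x_2 = (-3 - (-4)·-0.4167 - (-1)·0.0000) / (6) = -0.7778
  x_3 = (5 - (-2)·-0.4167 - (-2)·-0.7778) / (6) = 0.4352
Iteration 2:
  x_1 = (-5 - (-4)·-0.7778 - (-4)·0.4352) / (12) = -0.5309
  x_2 = (-3 - (-4)·-0.5309 - (-1)·0.4352) / (6) = -0.7814
  x_3 = (5 - (-2)·-0.5309 - (-2)·-0.7814) / (6) = 0.3959
Change: (-0.1142, -0.0036, -0.0393) → max |·| = 0.1142

0.1142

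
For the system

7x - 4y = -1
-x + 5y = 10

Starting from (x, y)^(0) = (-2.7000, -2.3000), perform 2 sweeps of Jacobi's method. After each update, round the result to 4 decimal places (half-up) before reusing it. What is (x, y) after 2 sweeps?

(0.6914, 1.7086)

Iteration 1:
  x = (-1 - (-4)·-2.3000) / (7) = -1.4571
  y = (10 - (-1)·-2.7000) / (5) = 1.4600
Iteration 2:
  x = (-1 - (-4)·1.4600) / (7) = 0.6914
  y = (10 - (-1)·-1.4571) / (5) = 1.7086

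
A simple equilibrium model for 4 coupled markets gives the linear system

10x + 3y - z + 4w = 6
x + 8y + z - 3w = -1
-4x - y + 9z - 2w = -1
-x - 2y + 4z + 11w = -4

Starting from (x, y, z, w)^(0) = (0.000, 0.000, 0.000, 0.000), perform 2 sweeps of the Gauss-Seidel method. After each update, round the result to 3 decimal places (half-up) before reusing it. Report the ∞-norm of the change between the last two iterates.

Iteration 1:
  x = (6 - (3)·0.000 - (-1)·0.000 - (4)·0.000) / (10) = 0.600
  y = (-1 - (1)·0.600 - (1)·0.000 - (-3)·0.000) / (8) = -0.200
  z = (-1 - (-4)·0.600 - (-1)·-0.200 - (-2)·0.000) / (9) = 0.133
  w = (-4 - (-1)·0.600 - (-2)·-0.200 - (4)·0.133) / (11) = -0.394
Iteration 2:
  x = (6 - (3)·-0.200 - (-1)·0.133 - (4)·-0.394) / (10) = 0.831
  y = (-1 - (1)·0.831 - (1)·0.133 - (-3)·-0.394) / (8) = -0.393
  z = (-1 - (-4)·0.831 - (-1)·-0.393 - (-2)·-0.394) / (9) = 0.127
  w = (-4 - (-1)·0.831 - (-2)·-0.393 - (4)·0.127) / (11) = -0.406
Change: (0.231, -0.193, -0.006, -0.012) → max |·| = 0.231

0.231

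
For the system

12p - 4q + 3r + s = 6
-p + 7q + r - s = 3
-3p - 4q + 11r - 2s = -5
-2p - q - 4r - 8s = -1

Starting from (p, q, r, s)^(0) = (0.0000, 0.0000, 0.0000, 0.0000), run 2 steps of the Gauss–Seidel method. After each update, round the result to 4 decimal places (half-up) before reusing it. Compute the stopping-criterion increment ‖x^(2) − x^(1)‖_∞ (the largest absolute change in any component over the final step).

0.2003

Iteration 1:
  p = (6 - (-4)·0.0000 - (3)·0.0000 - (1)·0.0000) / (12) = 0.5000
  q = (3 - (-1)·0.5000 - (1)·0.0000 - (-1)·0.0000) / (7) = 0.5000
  r = (-5 - (-3)·0.5000 - (-4)·0.5000 - (-2)·0.0000) / (11) = -0.1364
  s = (-1 - (-2)·0.5000 - (-1)·0.5000 - (-4)·-0.1364) / (-8) = 0.0057
Iteration 2:
  p = (6 - (-4)·0.5000 - (3)·-0.1364 - (1)·0.0057) / (12) = 0.7003
  q = (3 - (-1)·0.7003 - (1)·-0.1364 - (-1)·0.0057) / (7) = 0.5489
  r = (-5 - (-3)·0.7003 - (-4)·0.5489 - (-2)·0.0057) / (11) = -0.0629
  s = (-1 - (-2)·0.7003 - (-1)·0.5489 - (-4)·-0.0629) / (-8) = -0.0872
Change: (0.2003, 0.0489, 0.0735, -0.0929) → max |·| = 0.2003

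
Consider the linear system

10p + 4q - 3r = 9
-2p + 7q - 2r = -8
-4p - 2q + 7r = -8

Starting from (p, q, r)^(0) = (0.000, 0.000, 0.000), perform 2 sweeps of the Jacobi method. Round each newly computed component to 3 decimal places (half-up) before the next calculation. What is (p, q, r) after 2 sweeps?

(1.014, -1.212, -0.955)

Iteration 1:
  p = (9 - (4)·0.000 - (-3)·0.000) / (10) = 0.900
  q = (-8 - (-2)·0.000 - (-2)·0.000) / (7) = -1.143
  r = (-8 - (-4)·0.000 - (-2)·0.000) / (7) = -1.143
Iteration 2:
  p = (9 - (4)·-1.143 - (-3)·-1.143) / (10) = 1.014
  q = (-8 - (-2)·0.900 - (-2)·-1.143) / (7) = -1.212
  r = (-8 - (-4)·0.900 - (-2)·-1.143) / (7) = -0.955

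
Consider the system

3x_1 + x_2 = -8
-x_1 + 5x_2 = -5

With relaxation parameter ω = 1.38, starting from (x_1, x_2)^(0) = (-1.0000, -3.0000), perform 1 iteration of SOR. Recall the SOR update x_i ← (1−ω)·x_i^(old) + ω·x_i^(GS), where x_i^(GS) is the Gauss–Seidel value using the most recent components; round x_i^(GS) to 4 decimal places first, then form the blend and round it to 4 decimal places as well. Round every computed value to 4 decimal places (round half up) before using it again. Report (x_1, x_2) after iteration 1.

Iteration 1:
  x_1: GS value = (-8 - (1)·-3.0000) / (3) = -1.6667;  x_1 ← (1−ω)·-1.0000 + ω·-1.6667 = -1.9200
  x_2: GS value = (-5 - (-1)·-1.9200) / (5) = -1.3840;  x_2 ← (1−ω)·-3.0000 + ω·-1.3840 = -0.7699

(-1.9200, -0.7699)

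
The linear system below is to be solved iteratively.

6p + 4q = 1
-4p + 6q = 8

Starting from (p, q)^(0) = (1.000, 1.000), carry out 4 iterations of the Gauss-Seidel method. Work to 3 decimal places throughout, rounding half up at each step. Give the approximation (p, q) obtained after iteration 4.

(-0.500, 1.000)

Iteration 1:
  p = (1 - (4)·1.000) / (6) = -0.500
  q = (8 - (-4)·-0.500) / (6) = 1.000
Iteration 2:
  p = (1 - (4)·1.000) / (6) = -0.500
  q = (8 - (-4)·-0.500) / (6) = 1.000
Iteration 3:
  p = (1 - (4)·1.000) / (6) = -0.500
  q = (8 - (-4)·-0.500) / (6) = 1.000
Iteration 4:
  p = (1 - (4)·1.000) / (6) = -0.500
  q = (8 - (-4)·-0.500) / (6) = 1.000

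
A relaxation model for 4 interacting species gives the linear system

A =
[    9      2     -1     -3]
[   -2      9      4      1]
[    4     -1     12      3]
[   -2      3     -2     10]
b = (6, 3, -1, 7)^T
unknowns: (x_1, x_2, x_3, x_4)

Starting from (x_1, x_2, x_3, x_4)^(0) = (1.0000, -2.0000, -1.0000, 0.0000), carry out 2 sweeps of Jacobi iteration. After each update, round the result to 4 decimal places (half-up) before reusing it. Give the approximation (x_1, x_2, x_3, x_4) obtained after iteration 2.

(0.8130, 0.6704, -0.6583, 0.4833)

Iteration 1:
  x_1 = (6 - (2)·-2.0000 - (-1)·-1.0000 - (-3)·0.0000) / (9) = 1.0000
  x_2 = (3 - (-2)·1.0000 - (4)·-1.0000 - (1)·0.0000) / (9) = 1.0000
  x_3 = (-1 - (4)·1.0000 - (-1)·-2.0000 - (3)·0.0000) / (12) = -0.5833
  x_4 = (7 - (-2)·1.0000 - (3)·-2.0000 - (-2)·-1.0000) / (10) = 1.3000
Iteration 2:
  x_1 = (6 - (2)·1.0000 - (-1)·-0.5833 - (-3)·1.3000) / (9) = 0.8130
  x_2 = (3 - (-2)·1.0000 - (4)·-0.5833 - (1)·1.3000) / (9) = 0.6704
  x_3 = (-1 - (4)·1.0000 - (-1)·1.0000 - (3)·1.3000) / (12) = -0.6583
  x_4 = (7 - (-2)·1.0000 - (3)·1.0000 - (-2)·-0.5833) / (10) = 0.4833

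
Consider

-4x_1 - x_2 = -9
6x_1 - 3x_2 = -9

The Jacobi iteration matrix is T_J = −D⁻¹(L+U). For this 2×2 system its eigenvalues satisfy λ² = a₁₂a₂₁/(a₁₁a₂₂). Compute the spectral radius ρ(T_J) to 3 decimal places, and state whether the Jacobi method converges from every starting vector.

0.707

a₁₂a₂₁/(a₁₁a₂₂) = (-1)·(6) / ((-4)·(-3)) = -0.500000
ρ = √|-0.500000| = √0.500000 = 0.707
ρ < 1, so Jacobi converges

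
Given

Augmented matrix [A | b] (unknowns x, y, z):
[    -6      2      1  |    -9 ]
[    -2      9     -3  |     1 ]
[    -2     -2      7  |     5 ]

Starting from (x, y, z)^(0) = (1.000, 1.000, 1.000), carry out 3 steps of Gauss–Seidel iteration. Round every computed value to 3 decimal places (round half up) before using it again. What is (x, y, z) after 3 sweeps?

(2.129, 1.121, 1.643)

Iteration 1:
  x = (-9 - (2)·1.000 - (1)·1.000) / (-6) = 2.000
  y = (1 - (-2)·2.000 - (-3)·1.000) / (9) = 0.889
  z = (5 - (-2)·2.000 - (-2)·0.889) / (7) = 1.540
Iteration 2:
  x = (-9 - (2)·0.889 - (1)·1.540) / (-6) = 2.053
  y = (1 - (-2)·2.053 - (-3)·1.540) / (9) = 1.081
  z = (5 - (-2)·2.053 - (-2)·1.081) / (7) = 1.610
Iteration 3:
  x = (-9 - (2)·1.081 - (1)·1.610) / (-6) = 2.129
  y = (1 - (-2)·2.129 - (-3)·1.610) / (9) = 1.121
  z = (5 - (-2)·2.129 - (-2)·1.121) / (7) = 1.643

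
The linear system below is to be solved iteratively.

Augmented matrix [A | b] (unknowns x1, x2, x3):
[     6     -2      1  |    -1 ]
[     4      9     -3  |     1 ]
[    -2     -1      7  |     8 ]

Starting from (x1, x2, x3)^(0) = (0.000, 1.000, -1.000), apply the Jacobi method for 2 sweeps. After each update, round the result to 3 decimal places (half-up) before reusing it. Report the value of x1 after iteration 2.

Iteration 1:
  x1 = (-1 - (-2)·1.000 - (1)·-1.000) / (6) = 0.333
  x2 = (1 - (4)·0.000 - (-3)·-1.000) / (9) = -0.222
  x3 = (8 - (-2)·0.000 - (-1)·1.000) / (7) = 1.286
Iteration 2:
  x1 = (-1 - (-2)·-0.222 - (1)·1.286) / (6) = -0.455
  x2 = (1 - (4)·0.333 - (-3)·1.286) / (9) = 0.392
  x3 = (8 - (-2)·0.333 - (-1)·-0.222) / (7) = 1.206

-0.455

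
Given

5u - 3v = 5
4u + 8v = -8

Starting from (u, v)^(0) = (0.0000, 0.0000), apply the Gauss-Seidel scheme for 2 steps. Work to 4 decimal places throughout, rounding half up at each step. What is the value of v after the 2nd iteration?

-1.0500

Iteration 1:
  u = (5 - (-3)·0.0000) / (5) = 1.0000
  v = (-8 - (4)·1.0000) / (8) = -1.5000
Iteration 2:
  u = (5 - (-3)·-1.5000) / (5) = 0.1000
  v = (-8 - (4)·0.1000) / (8) = -1.0500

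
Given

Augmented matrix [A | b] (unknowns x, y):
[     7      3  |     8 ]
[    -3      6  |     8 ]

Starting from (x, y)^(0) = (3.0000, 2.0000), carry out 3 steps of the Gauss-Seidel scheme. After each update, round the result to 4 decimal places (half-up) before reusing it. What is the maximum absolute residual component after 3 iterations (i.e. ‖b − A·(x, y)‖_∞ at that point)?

0.0721

Iteration 1:
  x = (8 - (3)·2.0000) / (7) = 0.2857
  y = (8 - (-3)·0.2857) / (6) = 1.4762
Iteration 2:
  x = (8 - (3)·1.4762) / (7) = 0.5102
  y = (8 - (-3)·0.5102) / (6) = 1.5884
Iteration 3:
  x = (8 - (3)·1.5884) / (7) = 0.4621
  y = (8 - (-3)·0.4621) / (6) = 1.5644
Residual b − A·x = (0.0721, -0.0001); ∞-norm = 0.0721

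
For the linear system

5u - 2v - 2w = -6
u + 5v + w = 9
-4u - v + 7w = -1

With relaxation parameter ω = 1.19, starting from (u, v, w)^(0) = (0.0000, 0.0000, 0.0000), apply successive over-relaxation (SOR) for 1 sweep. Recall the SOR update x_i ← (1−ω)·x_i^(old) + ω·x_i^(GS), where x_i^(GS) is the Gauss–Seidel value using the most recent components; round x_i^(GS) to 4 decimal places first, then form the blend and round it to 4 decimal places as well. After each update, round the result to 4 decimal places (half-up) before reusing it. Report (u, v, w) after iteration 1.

Iteration 1:
  u: GS value = (-6 - (-2)·0.0000 - (-2)·0.0000) / (5) = -1.2000;  u ← (1−ω)·0.0000 + ω·-1.2000 = -1.4280
  v: GS value = (9 - (1)·-1.4280 - (1)·0.0000) / (5) = 2.0856;  v ← (1−ω)·0.0000 + ω·2.0856 = 2.4819
  w: GS value = (-1 - (-4)·-1.4280 - (-1)·2.4819) / (7) = -0.6043;  w ← (1−ω)·0.0000 + ω·-0.6043 = -0.7191

(-1.4280, 2.4819, -0.7191)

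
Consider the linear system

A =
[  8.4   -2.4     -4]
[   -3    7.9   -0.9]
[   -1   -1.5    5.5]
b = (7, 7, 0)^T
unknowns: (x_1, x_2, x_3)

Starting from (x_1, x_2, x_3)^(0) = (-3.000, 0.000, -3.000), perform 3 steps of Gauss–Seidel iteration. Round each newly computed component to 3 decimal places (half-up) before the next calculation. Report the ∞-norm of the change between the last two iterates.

0.510

Iteration 1:
  x_1 = (7 - (-2.4)·0.000 - (-4)·-3.000) / (8.4) = -0.595
  x_2 = (7 - (-3)·-0.595 - (-0.9)·-3.000) / (7.9) = 0.318
  x_3 = (0 - (-1)·-0.595 - (-1.5)·0.318) / (5.5) = -0.021
Iteration 2:
  x_1 = (7 - (-2.4)·0.318 - (-4)·-0.021) / (8.4) = 0.914
  x_2 = (7 - (-3)·0.914 - (-0.9)·-0.021) / (7.9) = 1.231
  x_3 = (0 - (-1)·0.914 - (-1.5)·1.231) / (5.5) = 0.502
Iteration 3:
  x_1 = (7 - (-2.4)·1.231 - (-4)·0.502) / (8.4) = 1.424
  x_2 = (7 - (-3)·1.424 - (-0.9)·0.502) / (7.9) = 1.484
  x_3 = (0 - (-1)·1.424 - (-1.5)·1.484) / (5.5) = 0.664
Change: (0.510, 0.253, 0.162) → max |·| = 0.510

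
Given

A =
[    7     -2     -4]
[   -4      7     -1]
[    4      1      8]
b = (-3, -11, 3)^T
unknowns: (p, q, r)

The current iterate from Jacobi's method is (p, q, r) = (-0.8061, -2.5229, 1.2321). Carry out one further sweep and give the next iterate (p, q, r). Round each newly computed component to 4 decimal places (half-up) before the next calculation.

(-0.4453, -1.8560, 1.0934)

One sweep:
  p = (-3 - (-2)·-2.5229 - (-4)·1.2321) / (7) = -0.4453
  q = (-11 - (-4)·-0.8061 - (-1)·1.2321) / (7) = -1.8560
  r = (3 - (4)·-0.8061 - (1)·-2.5229) / (8) = 1.0934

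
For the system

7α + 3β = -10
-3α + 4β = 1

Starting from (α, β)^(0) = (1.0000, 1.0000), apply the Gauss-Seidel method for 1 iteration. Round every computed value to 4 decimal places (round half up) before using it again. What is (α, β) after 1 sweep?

Iteration 1:
  α = (-10 - (3)·1.0000) / (7) = -1.8571
  β = (1 - (-3)·-1.8571) / (4) = -1.1428

(-1.8571, -1.1428)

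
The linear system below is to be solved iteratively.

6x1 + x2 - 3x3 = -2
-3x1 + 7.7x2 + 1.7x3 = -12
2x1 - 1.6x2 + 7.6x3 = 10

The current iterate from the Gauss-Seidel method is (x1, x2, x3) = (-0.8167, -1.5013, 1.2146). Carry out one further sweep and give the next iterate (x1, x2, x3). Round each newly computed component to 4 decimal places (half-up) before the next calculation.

One sweep:
  x1 = (-2 - (1)·-1.5013 - (-3)·1.2146) / (6) = 0.5242
  x2 = (-12 - (-3)·0.5242 - (1.7)·1.2146) / (7.7) = -1.6224
  x3 = (10 - (2)·0.5242 - (-1.6)·-1.6224) / (7.6) = 0.8363

(0.5242, -1.6224, 0.8363)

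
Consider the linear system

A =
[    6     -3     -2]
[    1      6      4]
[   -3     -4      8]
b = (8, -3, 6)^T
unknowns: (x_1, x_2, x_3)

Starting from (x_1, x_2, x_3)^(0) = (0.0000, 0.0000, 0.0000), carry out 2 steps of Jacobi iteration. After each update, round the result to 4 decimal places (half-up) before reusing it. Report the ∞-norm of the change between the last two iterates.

Iteration 1:
  x_1 = (8 - (-3)·0.0000 - (-2)·0.0000) / (6) = 1.3333
  x_2 = (-3 - (1)·0.0000 - (4)·0.0000) / (6) = -0.5000
  x_3 = (6 - (-3)·0.0000 - (-4)·0.0000) / (8) = 0.7500
Iteration 2:
  x_1 = (8 - (-3)·-0.5000 - (-2)·0.7500) / (6) = 1.3333
  x_2 = (-3 - (1)·1.3333 - (4)·0.7500) / (6) = -1.2222
  x_3 = (6 - (-3)·1.3333 - (-4)·-0.5000) / (8) = 1.0000
Change: (0.0000, -0.7222, 0.2500) → max |·| = 0.7222

0.7222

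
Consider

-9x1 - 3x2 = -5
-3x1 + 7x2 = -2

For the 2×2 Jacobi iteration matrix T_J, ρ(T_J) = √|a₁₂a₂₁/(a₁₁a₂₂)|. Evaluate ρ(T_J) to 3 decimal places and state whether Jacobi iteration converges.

0.378

a₁₂a₂₁/(a₁₁a₂₂) = (-3)·(-3) / ((-9)·(7)) = -0.142857
ρ = √|-0.142857| = √0.142857 = 0.378
ρ < 1, so Jacobi converges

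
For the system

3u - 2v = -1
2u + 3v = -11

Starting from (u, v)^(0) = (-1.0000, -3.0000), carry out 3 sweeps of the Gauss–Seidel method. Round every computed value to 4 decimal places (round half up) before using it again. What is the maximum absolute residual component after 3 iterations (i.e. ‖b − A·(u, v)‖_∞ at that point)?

0.3511

Iteration 1:
  u = (-1 - (-2)·-3.0000) / (3) = -2.3333
  v = (-11 - (2)·-2.3333) / (3) = -2.1111
Iteration 2:
  u = (-1 - (-2)·-2.1111) / (3) = -1.7407
  v = (-11 - (2)·-1.7407) / (3) = -2.5062
Iteration 3:
  u = (-1 - (-2)·-2.5062) / (3) = -2.0041
  v = (-11 - (2)·-2.0041) / (3) = -2.3306
Residual b − A·x = (0.3511, 0.0000); ∞-norm = 0.3511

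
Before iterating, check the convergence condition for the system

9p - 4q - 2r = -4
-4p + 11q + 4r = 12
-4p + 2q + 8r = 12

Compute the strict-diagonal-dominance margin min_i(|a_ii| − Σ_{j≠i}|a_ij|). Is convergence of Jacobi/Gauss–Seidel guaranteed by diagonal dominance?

row 1: |9| − (4+2) = 3
row 2: |11| − (4+4) = 3
row 3: |8| − (4+2) = 2
minimum over rows = 2 → strictly diagonally dominant (convergence guaranteed)

2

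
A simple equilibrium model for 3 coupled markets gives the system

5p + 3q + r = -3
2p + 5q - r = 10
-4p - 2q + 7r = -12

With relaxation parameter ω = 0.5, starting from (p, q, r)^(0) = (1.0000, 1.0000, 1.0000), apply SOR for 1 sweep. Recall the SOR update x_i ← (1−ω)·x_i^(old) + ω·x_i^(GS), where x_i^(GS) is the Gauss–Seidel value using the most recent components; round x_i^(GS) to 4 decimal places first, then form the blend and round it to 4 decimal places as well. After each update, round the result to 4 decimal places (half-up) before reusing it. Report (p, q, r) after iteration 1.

Iteration 1:
  p: GS value = (-3 - (3)·1.0000 - (1)·1.0000) / (5) = -1.4000;  p ← (1−ω)·1.0000 + ω·-1.4000 = -0.2000
  q: GS value = (10 - (2)·-0.2000 - (-1)·1.0000) / (5) = 2.2800;  q ← (1−ω)·1.0000 + ω·2.2800 = 1.6400
  r: GS value = (-12 - (-4)·-0.2000 - (-2)·1.6400) / (7) = -1.3600;  r ← (1−ω)·1.0000 + ω·-1.3600 = -0.1800

(-0.2000, 1.6400, -0.1800)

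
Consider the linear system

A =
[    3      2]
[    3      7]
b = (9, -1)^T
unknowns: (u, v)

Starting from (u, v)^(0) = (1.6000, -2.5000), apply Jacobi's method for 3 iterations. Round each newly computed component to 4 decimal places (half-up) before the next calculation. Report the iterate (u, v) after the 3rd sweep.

Iteration 1:
  u = (9 - (2)·-2.5000) / (3) = 4.6667
  v = (-1 - (3)·1.6000) / (7) = -0.8286
Iteration 2:
  u = (9 - (2)·-0.8286) / (3) = 3.5524
  v = (-1 - (3)·4.6667) / (7) = -2.1429
Iteration 3:
  u = (9 - (2)·-2.1429) / (3) = 4.4286
  v = (-1 - (3)·3.5524) / (7) = -1.6653

(4.4286, -1.6653)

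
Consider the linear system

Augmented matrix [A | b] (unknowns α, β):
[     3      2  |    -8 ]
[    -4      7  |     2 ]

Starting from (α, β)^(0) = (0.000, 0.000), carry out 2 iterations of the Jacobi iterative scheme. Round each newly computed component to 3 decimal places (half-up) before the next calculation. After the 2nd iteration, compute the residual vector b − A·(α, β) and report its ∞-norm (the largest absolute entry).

Iteration 1:
  α = (-8 - (2)·0.000) / (3) = -2.667
  β = (2 - (-4)·0.000) / (7) = 0.286
Iteration 2:
  α = (-8 - (2)·0.286) / (3) = -2.857
  β = (2 - (-4)·-2.667) / (7) = -1.238
Residual b − A·x = (3.047, -0.762); ∞-norm = 3.047

3.047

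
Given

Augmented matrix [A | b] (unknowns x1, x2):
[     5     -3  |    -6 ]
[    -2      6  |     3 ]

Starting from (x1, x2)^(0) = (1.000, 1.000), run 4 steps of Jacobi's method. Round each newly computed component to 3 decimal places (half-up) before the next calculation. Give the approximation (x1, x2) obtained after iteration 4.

Iteration 1:
  x1 = (-6 - (-3)·1.000) / (5) = -0.600
  x2 = (3 - (-2)·1.000) / (6) = 0.833
Iteration 2:
  x1 = (-6 - (-3)·0.833) / (5) = -0.700
  x2 = (3 - (-2)·-0.600) / (6) = 0.300
Iteration 3:
  x1 = (-6 - (-3)·0.300) / (5) = -1.020
  x2 = (3 - (-2)·-0.700) / (6) = 0.267
Iteration 4:
  x1 = (-6 - (-3)·0.267) / (5) = -1.040
  x2 = (3 - (-2)·-1.020) / (6) = 0.160

(-1.040, 0.160)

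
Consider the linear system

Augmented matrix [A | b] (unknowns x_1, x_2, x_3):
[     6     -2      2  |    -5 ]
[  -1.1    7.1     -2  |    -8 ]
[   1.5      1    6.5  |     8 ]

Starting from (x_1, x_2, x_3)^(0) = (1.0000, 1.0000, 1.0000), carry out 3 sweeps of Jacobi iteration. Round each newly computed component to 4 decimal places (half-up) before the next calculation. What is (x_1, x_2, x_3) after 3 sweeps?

Iteration 1:
  x_1 = (-5 - (-2)·1.0000 - (2)·1.0000) / (6) = -0.8333
  x_2 = (-8 - (-1.1)·1.0000 - (-2)·1.0000) / (7.1) = -0.6901
  x_3 = (8 - (1.5)·1.0000 - (1)·1.0000) / (6.5) = 0.8462
Iteration 2:
  x_1 = (-5 - (-2)·-0.6901 - (2)·0.8462) / (6) = -1.3454
  x_2 = (-8 - (-1.1)·-0.8333 - (-2)·0.8462) / (7.1) = -1.0175
  x_3 = (8 - (1.5)·-0.8333 - (1)·-0.6901) / (6.5) = 1.5292
Iteration 3:
  x_1 = (-5 - (-2)·-1.0175 - (2)·1.5292) / (6) = -1.6822
  x_2 = (-8 - (-1.1)·-1.3454 - (-2)·1.5292) / (7.1) = -0.9044
  x_3 = (8 - (1.5)·-1.3454 - (1)·-1.0175) / (6.5) = 1.6978

(-1.6822, -0.9044, 1.6978)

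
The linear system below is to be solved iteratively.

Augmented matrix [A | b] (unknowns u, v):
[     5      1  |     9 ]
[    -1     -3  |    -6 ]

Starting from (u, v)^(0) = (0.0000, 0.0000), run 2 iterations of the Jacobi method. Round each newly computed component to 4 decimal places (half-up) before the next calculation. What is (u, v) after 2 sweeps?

Iteration 1:
  u = (9 - (1)·0.0000) / (5) = 1.8000
  v = (-6 - (-1)·0.0000) / (-3) = 2.0000
Iteration 2:
  u = (9 - (1)·2.0000) / (5) = 1.4000
  v = (-6 - (-1)·1.8000) / (-3) = 1.4000

(1.4000, 1.4000)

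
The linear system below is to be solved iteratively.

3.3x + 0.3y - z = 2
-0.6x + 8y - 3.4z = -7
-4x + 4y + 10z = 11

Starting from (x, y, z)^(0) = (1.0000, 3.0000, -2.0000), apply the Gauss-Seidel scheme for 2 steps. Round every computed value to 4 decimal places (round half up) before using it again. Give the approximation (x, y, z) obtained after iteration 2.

Iteration 1:
  x = (2 - (0.3)·3.0000 - (-1)·-2.0000) / (3.3) = -0.2727
  y = (-7 - (-0.6)·-0.2727 - (-3.4)·-2.0000) / (8) = -1.7455
  z = (11 - (-4)·-0.2727 - (4)·-1.7455) / (10) = 1.6891
Iteration 2:
  x = (2 - (0.3)·-1.7455 - (-1)·1.6891) / (3.3) = 1.2766
  y = (-7 - (-0.6)·1.2766 - (-3.4)·1.6891) / (8) = -0.0614
  z = (11 - (-4)·1.2766 - (4)·-0.0614) / (10) = 1.6352

(1.2766, -0.0614, 1.6352)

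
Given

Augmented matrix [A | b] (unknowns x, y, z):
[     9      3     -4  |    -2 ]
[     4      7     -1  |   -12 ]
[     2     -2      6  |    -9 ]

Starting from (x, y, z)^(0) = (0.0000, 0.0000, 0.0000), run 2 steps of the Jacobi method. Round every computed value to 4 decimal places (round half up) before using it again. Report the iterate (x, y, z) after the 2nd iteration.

(-0.3175, -1.8016, -1.9974)

Iteration 1:
  x = (-2 - (3)·0.0000 - (-4)·0.0000) / (9) = -0.2222
  y = (-12 - (4)·0.0000 - (-1)·0.0000) / (7) = -1.7143
  z = (-9 - (2)·0.0000 - (-2)·0.0000) / (6) = -1.5000
Iteration 2:
  x = (-2 - (3)·-1.7143 - (-4)·-1.5000) / (9) = -0.3175
  y = (-12 - (4)·-0.2222 - (-1)·-1.5000) / (7) = -1.8016
  z = (-9 - (2)·-0.2222 - (-2)·-1.7143) / (6) = -1.9974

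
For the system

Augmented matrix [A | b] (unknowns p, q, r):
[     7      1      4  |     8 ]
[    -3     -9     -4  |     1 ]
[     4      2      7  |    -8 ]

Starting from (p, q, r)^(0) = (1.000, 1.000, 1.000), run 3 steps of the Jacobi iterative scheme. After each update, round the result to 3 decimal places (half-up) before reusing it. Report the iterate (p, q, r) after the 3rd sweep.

(1.700, -0.411, -2.703)

Iteration 1:
  p = (8 - (1)·1.000 - (4)·1.000) / (7) = 0.429
  q = (1 - (-3)·1.000 - (-4)·1.000) / (-9) = -0.889
  r = (-8 - (4)·1.000 - (2)·1.000) / (7) = -2.000
Iteration 2:
  p = (8 - (1)·-0.889 - (4)·-2.000) / (7) = 2.413
  q = (1 - (-3)·0.429 - (-4)·-2.000) / (-9) = 0.635
  r = (-8 - (4)·0.429 - (2)·-0.889) / (7) = -1.134
Iteration 3:
  p = (8 - (1)·0.635 - (4)·-1.134) / (7) = 1.700
  q = (1 - (-3)·2.413 - (-4)·-1.134) / (-9) = -0.411
  r = (-8 - (4)·2.413 - (2)·0.635) / (7) = -2.703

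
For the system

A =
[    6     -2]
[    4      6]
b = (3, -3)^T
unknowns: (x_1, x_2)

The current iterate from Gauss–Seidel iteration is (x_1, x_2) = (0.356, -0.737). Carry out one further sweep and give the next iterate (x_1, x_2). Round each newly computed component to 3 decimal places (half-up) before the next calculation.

(0.254, -0.669)

One sweep:
  x_1 = (3 - (-2)·-0.737) / (6) = 0.254
  x_2 = (-3 - (4)·0.254) / (6) = -0.669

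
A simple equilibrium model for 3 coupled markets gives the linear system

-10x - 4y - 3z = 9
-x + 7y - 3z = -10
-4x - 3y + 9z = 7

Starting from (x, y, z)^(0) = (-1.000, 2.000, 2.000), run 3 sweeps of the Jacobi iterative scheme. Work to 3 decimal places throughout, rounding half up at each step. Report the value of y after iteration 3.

-1.766

Iteration 1:
  x = (9 - (-4)·2.000 - (-3)·2.000) / (-10) = -2.300
  y = (-10 - (-1)·-1.000 - (-3)·2.000) / (7) = -0.714
  z = (7 - (-4)·-1.000 - (-3)·2.000) / (9) = 1.000
Iteration 2:
  x = (9 - (-4)·-0.714 - (-3)·1.000) / (-10) = -0.914
  y = (-10 - (-1)·-2.300 - (-3)·1.000) / (7) = -1.329
  z = (7 - (-4)·-2.300 - (-3)·-0.714) / (9) = -0.482
Iteration 3:
  x = (9 - (-4)·-1.329 - (-3)·-0.482) / (-10) = -0.224
  y = (-10 - (-1)·-0.914 - (-3)·-0.482) / (7) = -1.766
  z = (7 - (-4)·-0.914 - (-3)·-1.329) / (9) = -0.071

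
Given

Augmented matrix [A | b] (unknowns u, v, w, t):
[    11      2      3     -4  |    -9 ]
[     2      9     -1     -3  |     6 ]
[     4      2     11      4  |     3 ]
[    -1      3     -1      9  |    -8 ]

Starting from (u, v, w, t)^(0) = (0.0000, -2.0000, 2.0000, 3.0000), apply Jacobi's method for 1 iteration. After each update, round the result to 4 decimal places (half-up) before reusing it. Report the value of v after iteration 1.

1.8889

Iteration 1:
  u = (-9 - (2)·-2.0000 - (3)·2.0000 - (-4)·3.0000) / (11) = 0.0909
  v = (6 - (2)·0.0000 - (-1)·2.0000 - (-3)·3.0000) / (9) = 1.8889
  w = (3 - (4)·0.0000 - (2)·-2.0000 - (4)·3.0000) / (11) = -0.4545
  t = (-8 - (-1)·0.0000 - (3)·-2.0000 - (-1)·2.0000) / (9) = 0.0000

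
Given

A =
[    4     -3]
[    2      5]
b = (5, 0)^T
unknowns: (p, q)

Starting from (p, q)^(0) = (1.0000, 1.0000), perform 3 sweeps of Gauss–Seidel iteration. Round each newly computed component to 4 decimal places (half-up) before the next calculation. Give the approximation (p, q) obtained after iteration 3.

(1.0550, -0.4220)

Iteration 1:
  p = (5 - (-3)·1.0000) / (4) = 2.0000
  q = (0 - (2)·2.0000) / (5) = -0.8000
Iteration 2:
  p = (5 - (-3)·-0.8000) / (4) = 0.6500
  q = (0 - (2)·0.6500) / (5) = -0.2600
Iteration 3:
  p = (5 - (-3)·-0.2600) / (4) = 1.0550
  q = (0 - (2)·1.0550) / (5) = -0.4220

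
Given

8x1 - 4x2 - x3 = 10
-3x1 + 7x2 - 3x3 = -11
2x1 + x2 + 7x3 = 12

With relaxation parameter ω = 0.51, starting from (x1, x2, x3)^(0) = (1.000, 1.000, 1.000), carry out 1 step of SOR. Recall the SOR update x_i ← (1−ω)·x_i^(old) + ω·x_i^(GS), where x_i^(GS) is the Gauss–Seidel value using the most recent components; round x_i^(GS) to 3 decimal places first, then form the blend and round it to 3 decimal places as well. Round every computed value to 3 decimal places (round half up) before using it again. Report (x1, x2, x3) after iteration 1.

Iteration 1:
  x1: GS value = (10 - (-4)·1.000 - (-1)·1.000) / (8) = 1.875;  x1 ← (1−ω)·1.000 + ω·1.875 = 1.446
  x2: GS value = (-11 - (-3)·1.446 - (-3)·1.000) / (7) = -0.523;  x2 ← (1−ω)·1.000 + ω·-0.523 = 0.223
  x3: GS value = (12 - (2)·1.446 - (1)·0.223) / (7) = 1.269;  x3 ← (1−ω)·1.000 + ω·1.269 = 1.137

(1.446, 0.223, 1.137)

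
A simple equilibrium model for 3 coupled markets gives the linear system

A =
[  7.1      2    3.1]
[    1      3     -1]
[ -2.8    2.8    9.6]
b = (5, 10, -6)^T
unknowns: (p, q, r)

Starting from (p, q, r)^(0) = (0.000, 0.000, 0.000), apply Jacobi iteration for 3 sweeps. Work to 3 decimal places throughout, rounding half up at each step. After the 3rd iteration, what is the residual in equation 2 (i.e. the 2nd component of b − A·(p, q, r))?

Iteration 1:
  p = (5 - (2)·0.000 - (3.1)·0.000) / (7.1) = 0.704
  q = (10 - (1)·0.000 - (-1)·0.000) / (3) = 3.333
  r = (-6 - (-2.8)·0.000 - (2.8)·0.000) / (9.6) = -0.625
Iteration 2:
  p = (5 - (2)·3.333 - (3.1)·-0.625) / (7.1) = 0.038
  q = (10 - (1)·0.704 - (-1)·-0.625) / (3) = 2.890
  r = (-6 - (-2.8)·0.704 - (2.8)·3.333) / (9.6) = -1.392
Iteration 3:
  p = (5 - (2)·2.890 - (3.1)·-1.392) / (7.1) = 0.498
  q = (10 - (1)·0.038 - (-1)·-1.392) / (3) = 2.857
  r = (-6 - (-2.8)·0.038 - (2.8)·2.890) / (9.6) = -1.457
Residual b − A·x = (0.267, -0.526, 1.382)

-0.526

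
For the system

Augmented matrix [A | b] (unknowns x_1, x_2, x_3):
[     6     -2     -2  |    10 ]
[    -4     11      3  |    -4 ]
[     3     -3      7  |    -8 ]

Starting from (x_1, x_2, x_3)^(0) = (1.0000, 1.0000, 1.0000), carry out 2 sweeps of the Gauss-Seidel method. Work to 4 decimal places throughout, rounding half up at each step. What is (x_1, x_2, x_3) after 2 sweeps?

Iteration 1:
  x_1 = (10 - (-2)·1.0000 - (-2)·1.0000) / (6) = 2.3333
  x_2 = (-4 - (-4)·2.3333 - (3)·1.0000) / (11) = 0.2121
  x_3 = (-8 - (3)·2.3333 - (-3)·0.2121) / (7) = -2.0519
Iteration 2:
  x_1 = (10 - (-2)·0.2121 - (-2)·-2.0519) / (6) = 1.0534
  x_2 = (-4 - (-4)·1.0534 - (3)·-2.0519) / (11) = 0.5790
  x_3 = (-8 - (3)·1.0534 - (-3)·0.5790) / (7) = -1.3462

(1.0534, 0.5790, -1.3462)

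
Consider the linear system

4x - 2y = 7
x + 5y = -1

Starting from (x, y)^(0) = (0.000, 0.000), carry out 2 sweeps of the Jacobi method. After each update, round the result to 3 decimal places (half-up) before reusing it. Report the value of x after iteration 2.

1.650

Iteration 1:
  x = (7 - (-2)·0.000) / (4) = 1.750
  y = (-1 - (1)·0.000) / (5) = -0.200
Iteration 2:
  x = (7 - (-2)·-0.200) / (4) = 1.650
  y = (-1 - (1)·1.750) / (5) = -0.550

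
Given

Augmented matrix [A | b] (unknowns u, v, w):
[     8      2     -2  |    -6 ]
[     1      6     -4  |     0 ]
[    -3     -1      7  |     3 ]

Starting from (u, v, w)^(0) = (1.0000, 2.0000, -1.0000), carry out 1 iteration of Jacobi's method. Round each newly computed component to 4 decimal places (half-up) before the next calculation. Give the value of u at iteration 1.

Iteration 1:
  u = (-6 - (2)·2.0000 - (-2)·-1.0000) / (8) = -1.5000
  v = (0 - (1)·1.0000 - (-4)·-1.0000) / (6) = -0.8333
  w = (3 - (-3)·1.0000 - (-1)·2.0000) / (7) = 1.1429

-1.5000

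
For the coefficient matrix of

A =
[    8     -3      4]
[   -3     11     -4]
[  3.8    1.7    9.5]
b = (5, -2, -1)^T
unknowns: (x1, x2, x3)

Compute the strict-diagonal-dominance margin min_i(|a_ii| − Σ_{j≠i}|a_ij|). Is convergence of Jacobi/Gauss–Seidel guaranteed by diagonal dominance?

1

row 1: |8| − (3+4) = 1
row 2: |11| − (3+4) = 4
row 3: |9.5| − (3.8+1.7) = 4
minimum over rows = 1 → strictly diagonally dominant (convergence guaranteed)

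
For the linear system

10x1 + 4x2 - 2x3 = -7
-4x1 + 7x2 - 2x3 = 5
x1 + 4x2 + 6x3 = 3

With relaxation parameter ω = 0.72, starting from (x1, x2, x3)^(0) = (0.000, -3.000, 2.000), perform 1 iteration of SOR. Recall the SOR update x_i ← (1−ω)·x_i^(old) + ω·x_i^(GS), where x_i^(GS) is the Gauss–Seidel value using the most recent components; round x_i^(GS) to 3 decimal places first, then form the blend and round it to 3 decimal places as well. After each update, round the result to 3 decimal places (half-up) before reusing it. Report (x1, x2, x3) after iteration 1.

(0.648, 0.352, 0.673)

Iteration 1:
  x1: GS value = (-7 - (4)·-3.000 - (-2)·2.000) / (10) = 0.900;  x1 ← (1−ω)·0.000 + ω·0.900 = 0.648
  x2: GS value = (5 - (-4)·0.648 - (-2)·2.000) / (7) = 1.656;  x2 ← (1−ω)·-3.000 + ω·1.656 = 0.352
  x3: GS value = (3 - (1)·0.648 - (4)·0.352) / (6) = 0.157;  x3 ← (1−ω)·2.000 + ω·0.157 = 0.673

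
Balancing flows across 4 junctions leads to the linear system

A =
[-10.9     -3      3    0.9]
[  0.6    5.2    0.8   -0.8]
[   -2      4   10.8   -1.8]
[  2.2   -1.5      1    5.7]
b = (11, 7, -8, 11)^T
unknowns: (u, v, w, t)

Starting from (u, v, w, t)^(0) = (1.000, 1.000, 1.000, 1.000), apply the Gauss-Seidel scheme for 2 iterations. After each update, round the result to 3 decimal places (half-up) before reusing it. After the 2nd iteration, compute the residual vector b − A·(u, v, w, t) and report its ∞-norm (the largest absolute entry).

Iteration 1:
  u = (11 - (-3)·1.000 - (3)·1.000 - (0.9)·1.000) / (-10.9) = -0.927
  v = (7 - (0.6)·-0.927 - (0.8)·1.000 - (-0.8)·1.000) / (5.2) = 1.453
  w = (-8 - (-2)·-0.927 - (4)·1.453 - (-1.8)·1.000) / (10.8) = -1.284
  t = (11 - (2.2)·-0.927 - (-1.5)·1.453 - (1)·-1.284) / (5.7) = 2.895
Iteration 2:
  u = (11 - (-3)·1.453 - (3)·-1.284 - (0.9)·2.895) / (-10.9) = -1.523
  v = (7 - (0.6)·-1.523 - (0.8)·-1.284 - (-0.8)·2.895) / (5.2) = 2.165
  w = (-8 - (-2)·-1.523 - (4)·2.165 - (-1.8)·2.895) / (10.8) = -1.342
  t = (11 - (2.2)·-1.523 - (-1.5)·2.165 - (1)·-1.342) / (5.7) = 3.323
Residual b − A·x = (1.930, 0.388, 0.769, -0.001); ∞-norm = 1.930

1.930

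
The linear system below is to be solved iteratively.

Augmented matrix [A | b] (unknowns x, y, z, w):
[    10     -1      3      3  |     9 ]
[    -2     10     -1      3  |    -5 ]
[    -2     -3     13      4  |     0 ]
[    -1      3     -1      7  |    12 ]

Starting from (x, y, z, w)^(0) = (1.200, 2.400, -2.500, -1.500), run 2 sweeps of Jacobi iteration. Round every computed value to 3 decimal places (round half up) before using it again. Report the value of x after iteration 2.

0.384

Iteration 1:
  x = (9 - (-1)·2.400 - (3)·-2.500 - (3)·-1.500) / (10) = 2.340
  y = (-5 - (-2)·1.200 - (-1)·-2.500 - (3)·-1.500) / (10) = -0.060
  z = (0 - (-2)·1.200 - (-3)·2.400 - (4)·-1.500) / (13) = 1.200
  w = (12 - (-1)·1.200 - (3)·2.400 - (-1)·-2.500) / (7) = 0.500
Iteration 2:
  x = (9 - (-1)·-0.060 - (3)·1.200 - (3)·0.500) / (10) = 0.384
  y = (-5 - (-2)·2.340 - (-1)·1.200 - (3)·0.500) / (10) = -0.062
  z = (0 - (-2)·2.340 - (-3)·-0.060 - (4)·0.500) / (13) = 0.192
  w = (12 - (-1)·2.340 - (3)·-0.060 - (-1)·1.200) / (7) = 2.246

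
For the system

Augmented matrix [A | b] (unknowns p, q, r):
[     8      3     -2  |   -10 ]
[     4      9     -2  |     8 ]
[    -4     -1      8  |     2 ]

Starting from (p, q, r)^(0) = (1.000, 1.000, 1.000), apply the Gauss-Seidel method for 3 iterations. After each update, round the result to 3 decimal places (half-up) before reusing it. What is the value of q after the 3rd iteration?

Iteration 1:
  p = (-10 - (3)·1.000 - (-2)·1.000) / (8) = -1.375
  q = (8 - (4)·-1.375 - (-2)·1.000) / (9) = 1.722
  r = (2 - (-4)·-1.375 - (-1)·1.722) / (8) = -0.222
Iteration 2:
  p = (-10 - (3)·1.722 - (-2)·-0.222) / (8) = -1.951
  q = (8 - (4)·-1.951 - (-2)·-0.222) / (9) = 1.707
  r = (2 - (-4)·-1.951 - (-1)·1.707) / (8) = -0.512
Iteration 3:
  p = (-10 - (3)·1.707 - (-2)·-0.512) / (8) = -2.018
  q = (8 - (4)·-2.018 - (-2)·-0.512) / (9) = 1.672
  r = (2 - (-4)·-2.018 - (-1)·1.672) / (8) = -0.550

1.672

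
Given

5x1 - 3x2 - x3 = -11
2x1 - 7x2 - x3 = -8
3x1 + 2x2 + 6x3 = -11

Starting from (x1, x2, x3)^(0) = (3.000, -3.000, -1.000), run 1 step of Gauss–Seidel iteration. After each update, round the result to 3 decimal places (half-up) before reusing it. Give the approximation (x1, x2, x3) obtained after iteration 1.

Iteration 1:
  x1 = (-11 - (-3)·-3.000 - (-1)·-1.000) / (5) = -4.200
  x2 = (-8 - (2)·-4.200 - (-1)·-1.000) / (-7) = 0.086
  x3 = (-11 - (3)·-4.200 - (2)·0.086) / (6) = 0.238

(-4.200, 0.086, 0.238)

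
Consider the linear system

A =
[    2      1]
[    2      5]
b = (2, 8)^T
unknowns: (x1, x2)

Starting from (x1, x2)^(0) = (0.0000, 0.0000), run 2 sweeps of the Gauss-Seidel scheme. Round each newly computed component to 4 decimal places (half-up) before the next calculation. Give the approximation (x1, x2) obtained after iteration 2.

(0.4000, 1.4400)

Iteration 1:
  x1 = (2 - (1)·0.0000) / (2) = 1.0000
  x2 = (8 - (2)·1.0000) / (5) = 1.2000
Iteration 2:
  x1 = (2 - (1)·1.2000) / (2) = 0.4000
  x2 = (8 - (2)·0.4000) / (5) = 1.4400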